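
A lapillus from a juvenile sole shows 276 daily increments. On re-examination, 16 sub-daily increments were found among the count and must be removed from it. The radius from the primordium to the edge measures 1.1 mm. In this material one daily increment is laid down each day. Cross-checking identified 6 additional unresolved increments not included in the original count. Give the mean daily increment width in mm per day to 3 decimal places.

0.004 mm per day

Correcting the raw count gives 276 − 16 + 6 = 266 true daily increments.
1.1 mm over 266 days gives 1.1 / 266 ≈ 0.004 mm per day.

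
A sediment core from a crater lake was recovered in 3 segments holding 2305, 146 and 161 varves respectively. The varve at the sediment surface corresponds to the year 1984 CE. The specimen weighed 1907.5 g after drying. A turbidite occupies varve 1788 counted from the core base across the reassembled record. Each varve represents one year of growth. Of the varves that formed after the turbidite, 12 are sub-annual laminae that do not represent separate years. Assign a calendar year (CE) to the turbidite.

Total varves = 2305 + 146 + 161 = 2612.
2612 − 1788 = 824 varves lie beyond the turbidite toward the sediment surface.
Excluding 12 false varves: 824 − 12 = 812.
Counting back 812 years from 1984 CE places the turbidite in 1984 − 812 = 1172 CE.

1172 CE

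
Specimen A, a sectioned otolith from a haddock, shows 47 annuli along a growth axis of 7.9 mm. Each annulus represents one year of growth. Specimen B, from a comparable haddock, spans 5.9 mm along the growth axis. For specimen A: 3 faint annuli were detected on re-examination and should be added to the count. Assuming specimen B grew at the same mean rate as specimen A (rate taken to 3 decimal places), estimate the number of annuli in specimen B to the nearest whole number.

Specimen A: adjusted count: 47 + 3 = 50 annuli.
A: Mean rate = 7.9 mm / 50 years ≈ 0.158 mm/yr.
B spans 5.9 / 0.158 = 37.34 years ≈ 37 annuli.

37 annuli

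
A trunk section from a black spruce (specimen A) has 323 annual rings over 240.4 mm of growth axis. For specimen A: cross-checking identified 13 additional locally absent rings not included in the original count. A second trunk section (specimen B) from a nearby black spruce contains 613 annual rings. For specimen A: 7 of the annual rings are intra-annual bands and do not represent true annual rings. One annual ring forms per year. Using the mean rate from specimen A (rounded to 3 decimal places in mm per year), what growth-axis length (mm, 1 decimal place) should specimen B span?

Specimen A: correcting the raw count gives 323 − 7 + 13 = 329 true annual rings.
A: Mean rate = 240.4 mm / 329 years ≈ 0.731 mm per year.
For B, 0.731 mm/year × 613 years = 448.1 mm.

448.1 mm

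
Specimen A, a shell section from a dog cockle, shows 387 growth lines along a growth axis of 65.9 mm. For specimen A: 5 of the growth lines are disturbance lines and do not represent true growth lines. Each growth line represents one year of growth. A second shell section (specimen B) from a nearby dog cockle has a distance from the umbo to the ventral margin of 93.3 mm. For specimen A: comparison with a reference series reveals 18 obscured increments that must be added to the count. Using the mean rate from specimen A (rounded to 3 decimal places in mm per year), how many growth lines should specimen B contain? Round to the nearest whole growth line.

565 growth lines

Specimen A: after corrections the count is 387 − 5 + 18 = 400 growth lines.
A: 65.9 mm over 400 years gives 65.9 / 400 ≈ 0.165 mm/yr.
Specimen B: 93.3 mm / 0.165 mm per year = 565.45 years ≈ 565 growth lines.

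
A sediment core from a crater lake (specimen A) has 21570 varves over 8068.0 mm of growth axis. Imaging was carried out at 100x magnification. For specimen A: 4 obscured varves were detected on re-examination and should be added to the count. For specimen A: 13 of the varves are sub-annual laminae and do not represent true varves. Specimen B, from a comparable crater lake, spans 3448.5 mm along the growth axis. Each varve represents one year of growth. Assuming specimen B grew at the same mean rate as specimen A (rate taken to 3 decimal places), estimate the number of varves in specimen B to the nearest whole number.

9221 varves

Specimen A: after corrections the count is 21570 − 13 + 4 = 21561 varves.
A: Mean rate = 8068.0 mm / 21561 years ≈ 0.374 mm per year.
For B, 3448.5 / 0.374 = 9220.59 years ≈ 9221 varves.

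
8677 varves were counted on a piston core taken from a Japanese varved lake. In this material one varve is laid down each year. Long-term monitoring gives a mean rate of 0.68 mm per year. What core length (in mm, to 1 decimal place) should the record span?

5900.4 mm

The record spans 8677 years at 0.68 mm per year.
Length ≈ 0.68 × 8677 = 5900.4 mm.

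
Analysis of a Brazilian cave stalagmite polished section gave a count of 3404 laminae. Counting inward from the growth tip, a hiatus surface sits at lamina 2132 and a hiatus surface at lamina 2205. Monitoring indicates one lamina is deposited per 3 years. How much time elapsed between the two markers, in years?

219 yr

Separation: 2205 − 2132 = 73 laminae.
Multiplying by 3 years per lamina: 73 × 3 = 219 years.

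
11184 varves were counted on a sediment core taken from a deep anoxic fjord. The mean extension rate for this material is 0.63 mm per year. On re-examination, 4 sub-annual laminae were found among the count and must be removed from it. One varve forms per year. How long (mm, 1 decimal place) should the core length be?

True varve count = 11184 − 4 = 11180.
11180 years at 0.63 mm/year gives 0.63 × 11180 = 7043.4 mm.

7043.4 mm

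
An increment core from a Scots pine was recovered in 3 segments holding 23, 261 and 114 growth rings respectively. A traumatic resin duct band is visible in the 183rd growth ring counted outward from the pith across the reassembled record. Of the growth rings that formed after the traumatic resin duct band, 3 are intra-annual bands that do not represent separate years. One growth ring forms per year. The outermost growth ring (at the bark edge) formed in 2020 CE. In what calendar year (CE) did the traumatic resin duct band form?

Total growth rings = 23 + 261 + 114 = 398.
Between growth ring 183 and the bark edge there are 398 − 183 = 215 growth rings.
Removing the 3 false growth rings leaves 215 − 3 = 212 true growth rings beyond the traumatic resin duct band.
2020 − 212 = 1808 CE.

1808 CE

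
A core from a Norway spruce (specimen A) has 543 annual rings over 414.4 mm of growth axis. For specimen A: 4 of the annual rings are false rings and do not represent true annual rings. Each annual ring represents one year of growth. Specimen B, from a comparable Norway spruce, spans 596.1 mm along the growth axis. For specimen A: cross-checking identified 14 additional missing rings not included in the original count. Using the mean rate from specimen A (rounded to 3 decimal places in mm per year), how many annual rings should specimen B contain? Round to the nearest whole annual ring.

796 annual rings

Specimen A: adjusted count: 543 − 4 + 14 = 553 annual rings.
A: 414.4 mm over 553 years gives 414.4 / 553 ≈ 0.749 mm/yr.
Specimen B: 596.1 mm / 0.749 mm per year = 795.86 years ≈ 796 annual rings.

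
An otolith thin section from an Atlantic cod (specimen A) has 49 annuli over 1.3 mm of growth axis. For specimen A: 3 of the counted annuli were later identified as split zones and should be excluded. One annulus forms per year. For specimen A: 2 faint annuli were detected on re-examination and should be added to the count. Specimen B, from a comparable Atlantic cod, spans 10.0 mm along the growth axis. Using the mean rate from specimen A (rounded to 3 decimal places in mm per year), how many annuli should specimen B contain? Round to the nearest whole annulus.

Specimen A: correcting the raw count gives 49 − 3 + 2 = 48 true annuli.
A: Mean rate = 1.3 mm / 48 years ≈ 0.027 mm/year.
For B, 10.0 / 0.027 = 370.37 years ≈ 370 annuli.

370 annuli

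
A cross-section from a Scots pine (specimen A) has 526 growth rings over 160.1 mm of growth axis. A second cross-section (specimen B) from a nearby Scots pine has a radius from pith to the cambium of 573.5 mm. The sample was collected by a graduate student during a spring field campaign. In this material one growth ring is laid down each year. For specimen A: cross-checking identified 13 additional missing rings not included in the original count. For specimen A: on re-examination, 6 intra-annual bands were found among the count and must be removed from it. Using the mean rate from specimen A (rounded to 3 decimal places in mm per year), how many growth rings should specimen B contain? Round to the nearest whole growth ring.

1912 growth rings

Specimen A: after corrections the count is 526 − 6 + 13 = 533 growth rings.
A: Extension rate ≈ 160.1 / 533 = 0.300 mm/year.
For B, 573.5 / 0.300 = 1911.67 years ≈ 1912 growth rings.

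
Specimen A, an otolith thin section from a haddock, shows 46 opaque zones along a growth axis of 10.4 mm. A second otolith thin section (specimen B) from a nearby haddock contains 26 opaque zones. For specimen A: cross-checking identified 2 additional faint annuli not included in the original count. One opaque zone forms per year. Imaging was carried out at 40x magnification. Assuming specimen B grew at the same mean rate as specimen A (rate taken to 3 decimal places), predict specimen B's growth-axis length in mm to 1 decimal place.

Specimen A: true opaque zone count = 46 + 2 = 48.
A: 10.4 mm over 48 years gives 10.4 / 48 ≈ 0.217 mm/year.
B's length ≈ 0.217 × 26 = 5.6 mm.

5.6 mm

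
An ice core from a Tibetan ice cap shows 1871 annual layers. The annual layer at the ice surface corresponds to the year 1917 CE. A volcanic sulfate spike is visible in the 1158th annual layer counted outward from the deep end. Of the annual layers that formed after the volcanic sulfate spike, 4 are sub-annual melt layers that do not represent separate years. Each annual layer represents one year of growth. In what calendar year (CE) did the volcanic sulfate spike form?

The volcanic sulfate spike sits at annual layer 1158 from the deep end, so 1871 − 1158 = 713 annual layers formed after it.
Removing the 4 false annual layers leaves 713 − 4 = 709 true annual layers beyond the volcanic sulfate spike.
The annual layer at the ice surface is 1917 CE, so the volcanic sulfate spike dates to 1917 − 709 = 1208 CE.

1208 CE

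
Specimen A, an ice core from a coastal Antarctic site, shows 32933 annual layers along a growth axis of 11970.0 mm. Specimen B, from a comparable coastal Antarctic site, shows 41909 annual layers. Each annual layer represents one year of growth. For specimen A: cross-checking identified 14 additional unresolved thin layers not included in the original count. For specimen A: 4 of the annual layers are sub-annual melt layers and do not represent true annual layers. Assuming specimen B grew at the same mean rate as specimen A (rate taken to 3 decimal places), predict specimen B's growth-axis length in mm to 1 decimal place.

15213.0 mm

Specimen A: correcting the raw count gives 32933 − 4 + 14 = 32943 true annual layers.
A: Mean rate = 11970.0 mm / 32943 years ≈ 0.363 mm/yr.
B's length ≈ 0.363 × 41909 = 15213.0 mm.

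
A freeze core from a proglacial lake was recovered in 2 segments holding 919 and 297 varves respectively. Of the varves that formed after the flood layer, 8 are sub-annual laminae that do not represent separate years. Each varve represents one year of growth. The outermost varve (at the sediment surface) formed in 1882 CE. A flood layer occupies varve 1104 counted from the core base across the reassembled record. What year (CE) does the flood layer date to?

1778 CE

Total varves = 919 + 297 = 1216.
Between varve 1104 and the sediment surface there are 1216 − 1104 = 112 varves.
Excluding 8 false varves: 112 − 8 = 104.
Counting back 104 years from 1882 CE places the flood layer in 1882 − 104 = 1778 CE.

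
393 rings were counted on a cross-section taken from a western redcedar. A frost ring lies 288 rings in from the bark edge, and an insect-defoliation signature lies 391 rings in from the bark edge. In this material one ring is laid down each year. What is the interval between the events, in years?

The two markers are separated by 391 − 288 = 103 rings.
That is 103 years at one ring per year.

103 years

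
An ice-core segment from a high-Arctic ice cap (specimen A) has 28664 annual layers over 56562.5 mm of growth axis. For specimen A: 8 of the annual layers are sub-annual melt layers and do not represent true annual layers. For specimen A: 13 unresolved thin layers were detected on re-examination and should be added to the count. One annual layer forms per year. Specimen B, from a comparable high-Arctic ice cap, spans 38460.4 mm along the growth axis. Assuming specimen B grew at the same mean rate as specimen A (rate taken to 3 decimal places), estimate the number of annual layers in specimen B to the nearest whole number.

Specimen A: correcting the raw count gives 28664 − 8 + 13 = 28669 true annual layers.
A: Extension rate ≈ 56562.5 / 28669 = 1.973 mm/year.
Specimen B: 38460.4 mm / 1.973 mm per year = 19493.36 years ≈ 19493 annual layers.

19493 annual layers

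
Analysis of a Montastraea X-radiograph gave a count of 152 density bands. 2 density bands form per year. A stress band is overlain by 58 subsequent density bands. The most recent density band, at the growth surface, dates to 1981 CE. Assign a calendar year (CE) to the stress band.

58 density bands formed after the stress band.
Dividing by 2 density bands per year: 58 / 2 = 29 years.
Counting back 29 years from 1981 CE places the stress band in 1981 − 29 = 1952 CE.

1952 CE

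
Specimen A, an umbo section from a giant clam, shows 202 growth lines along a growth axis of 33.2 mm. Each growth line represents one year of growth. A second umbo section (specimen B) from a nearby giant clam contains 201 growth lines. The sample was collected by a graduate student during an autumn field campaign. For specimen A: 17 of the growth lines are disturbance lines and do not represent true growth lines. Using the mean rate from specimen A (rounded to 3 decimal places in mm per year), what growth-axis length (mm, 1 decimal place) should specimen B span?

36.0 mm

Specimen A: true growth line count = 202 − 17 = 185.
A: 33.2 mm over 185 years gives 33.2 / 185 ≈ 0.179 mm per year.
Length of B = 0.179 × 201 = 36.0 mm.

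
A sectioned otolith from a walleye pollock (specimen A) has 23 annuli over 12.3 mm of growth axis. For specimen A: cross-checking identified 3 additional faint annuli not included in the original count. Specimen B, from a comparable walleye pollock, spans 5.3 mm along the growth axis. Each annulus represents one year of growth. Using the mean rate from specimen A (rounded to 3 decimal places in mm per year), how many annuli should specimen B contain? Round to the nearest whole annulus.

11 annuli

Specimen A: true annulus count = 23 + 3 = 26.
A: 12.3 mm over 26 years gives 12.3 / 26 ≈ 0.473 mm per year.
Specimen B: 5.3 mm / 0.473 mm per year = 11.21 years ≈ 11 annuli.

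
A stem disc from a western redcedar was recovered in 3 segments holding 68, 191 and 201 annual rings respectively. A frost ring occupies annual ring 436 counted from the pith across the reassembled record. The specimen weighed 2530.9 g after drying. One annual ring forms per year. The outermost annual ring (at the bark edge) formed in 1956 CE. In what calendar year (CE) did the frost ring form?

1932 CE

Total annual rings = 68 + 191 + 201 = 460.
The frost ring sits at annual ring 436 from the pith, so 460 − 436 = 24 annual rings formed after it.
1956 − 24 = 1932 CE.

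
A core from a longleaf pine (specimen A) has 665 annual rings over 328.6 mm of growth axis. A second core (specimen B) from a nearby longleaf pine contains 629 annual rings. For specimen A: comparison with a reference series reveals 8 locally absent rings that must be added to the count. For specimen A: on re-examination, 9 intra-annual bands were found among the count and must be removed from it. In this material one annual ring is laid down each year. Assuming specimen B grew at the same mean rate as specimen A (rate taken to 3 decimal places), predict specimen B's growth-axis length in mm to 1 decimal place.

311.4 mm

Specimen A: true annual ring count = 665 − 9 + 8 = 664.
A: Mean rate = 328.6 mm / 664 years ≈ 0.495 mm per year.
For B, 0.495 mm/year × 629 years = 311.4 mm.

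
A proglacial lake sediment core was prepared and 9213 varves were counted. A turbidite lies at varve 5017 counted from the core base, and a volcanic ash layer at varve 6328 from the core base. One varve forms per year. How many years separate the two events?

Separation: 6328 − 5017 = 1311 varves.
One varve per year makes the interval 1311 years.

1311 years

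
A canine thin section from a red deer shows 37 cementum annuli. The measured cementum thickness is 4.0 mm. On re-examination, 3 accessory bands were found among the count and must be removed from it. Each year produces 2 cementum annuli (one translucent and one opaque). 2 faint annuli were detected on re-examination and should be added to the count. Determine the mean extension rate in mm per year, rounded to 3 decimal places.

0.222 mm per year

Correcting the raw count gives 37 − 3 + 2 = 36 true cementum annuli.
Dividing by 2 cementum annuli per year: 36 / 2 = 18 years.
Mean rate = 4.0 mm / 18 years ≈ 0.222 mm per year.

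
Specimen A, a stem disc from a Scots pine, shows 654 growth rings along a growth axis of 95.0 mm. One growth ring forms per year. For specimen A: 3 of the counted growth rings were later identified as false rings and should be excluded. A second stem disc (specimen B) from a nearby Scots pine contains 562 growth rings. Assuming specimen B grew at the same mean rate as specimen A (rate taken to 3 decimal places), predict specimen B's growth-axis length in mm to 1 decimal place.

82.1 mm

Specimen A: correcting the raw count gives 654 − 3 = 651 true growth rings.
A: Mean rate = 95.0 mm / 651 years ≈ 0.146 mm/yr.
B's length ≈ 0.146 × 562 = 82.1 mm.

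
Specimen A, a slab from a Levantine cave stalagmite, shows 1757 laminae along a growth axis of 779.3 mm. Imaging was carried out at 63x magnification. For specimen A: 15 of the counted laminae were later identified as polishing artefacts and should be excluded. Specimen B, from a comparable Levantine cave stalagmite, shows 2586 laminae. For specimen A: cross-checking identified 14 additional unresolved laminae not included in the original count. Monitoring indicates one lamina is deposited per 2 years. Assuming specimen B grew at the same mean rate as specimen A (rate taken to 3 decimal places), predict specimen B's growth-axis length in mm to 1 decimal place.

1148.2 mm

Specimen A: adjusted count: 1757 − 15 + 14 = 1756 laminae.
Specimen A: at 2 years per lamina, 1756 × 2 = 3512 years.
A: Extension rate ≈ 779.3 / 3512 = 0.222 mm/year.
Specimen B: multiplying by 2 years per lamina: 2586 × 2 = 5172 years. B's length ≈ 0.222 × 5172 = 1148.2 mm.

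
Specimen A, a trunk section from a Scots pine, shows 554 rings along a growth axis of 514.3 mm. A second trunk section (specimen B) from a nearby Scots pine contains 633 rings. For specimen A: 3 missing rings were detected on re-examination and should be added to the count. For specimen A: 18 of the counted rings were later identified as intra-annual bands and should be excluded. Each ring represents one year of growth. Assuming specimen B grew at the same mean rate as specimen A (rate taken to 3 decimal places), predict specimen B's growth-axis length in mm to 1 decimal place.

603.9 mm

Specimen A: true ring count = 554 − 18 + 3 = 539.
A: 514.3 mm over 539 years gives 514.3 / 539 ≈ 0.954 mm per year.
For B, 0.954 mm/year × 633 years = 603.9 mm.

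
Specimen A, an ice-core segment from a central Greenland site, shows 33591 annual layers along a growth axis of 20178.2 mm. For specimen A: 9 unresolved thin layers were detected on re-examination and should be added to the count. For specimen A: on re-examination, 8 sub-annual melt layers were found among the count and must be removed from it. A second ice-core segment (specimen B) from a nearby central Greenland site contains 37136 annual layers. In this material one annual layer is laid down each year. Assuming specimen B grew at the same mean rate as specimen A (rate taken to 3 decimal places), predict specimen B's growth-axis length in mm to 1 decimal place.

22318.7 mm

Specimen A: correcting the raw count gives 33591 − 8 + 9 = 33592 true annual layers.
A: Mean rate = 20178.2 mm / 33592 years ≈ 0.601 mm per year.
B's length ≈ 0.601 × 37136 = 22318.7 mm.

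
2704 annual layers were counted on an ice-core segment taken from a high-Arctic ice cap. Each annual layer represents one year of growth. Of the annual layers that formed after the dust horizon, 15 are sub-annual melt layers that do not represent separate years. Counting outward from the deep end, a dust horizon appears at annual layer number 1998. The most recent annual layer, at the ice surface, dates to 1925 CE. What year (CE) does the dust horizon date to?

1234 CE

2704 − 1998 = 706 annual layers lie beyond the dust horizon toward the ice surface.
Removing the 15 false annual layers leaves 706 − 15 = 691 true annual layers beyond the dust horizon.
Counting back 691 years from 1925 CE places the dust horizon in 1925 − 691 = 1234 CE.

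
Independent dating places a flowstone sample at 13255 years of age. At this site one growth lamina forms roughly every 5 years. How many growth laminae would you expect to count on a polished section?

2651 growth laminae

At 5 years per growth lamina, 13255 / 5 = 2651 growth laminae are expected.
So 2651 growth laminae should be present.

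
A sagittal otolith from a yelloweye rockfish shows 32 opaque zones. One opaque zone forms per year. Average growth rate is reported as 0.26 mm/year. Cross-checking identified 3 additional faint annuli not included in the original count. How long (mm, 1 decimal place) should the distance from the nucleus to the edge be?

True opaque zone count = 32 + 3 = 35.
35 years at 0.26 mm/year gives 0.26 × 35 = 9.1 mm.

9.1 mm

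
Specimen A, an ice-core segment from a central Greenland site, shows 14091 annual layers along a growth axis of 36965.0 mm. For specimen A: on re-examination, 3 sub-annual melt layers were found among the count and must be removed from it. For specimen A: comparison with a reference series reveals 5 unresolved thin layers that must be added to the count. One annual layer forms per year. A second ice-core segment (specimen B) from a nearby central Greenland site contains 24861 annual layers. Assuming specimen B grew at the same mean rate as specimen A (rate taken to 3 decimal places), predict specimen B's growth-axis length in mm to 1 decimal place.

65210.4 mm

Specimen A: after corrections the count is 14091 − 3 + 5 = 14093 annual layers.
A: Mean rate = 36965.0 mm / 14093 years ≈ 2.623 mm/year.
For B, 2.623 mm/year × 24861 years = 65210.4 mm.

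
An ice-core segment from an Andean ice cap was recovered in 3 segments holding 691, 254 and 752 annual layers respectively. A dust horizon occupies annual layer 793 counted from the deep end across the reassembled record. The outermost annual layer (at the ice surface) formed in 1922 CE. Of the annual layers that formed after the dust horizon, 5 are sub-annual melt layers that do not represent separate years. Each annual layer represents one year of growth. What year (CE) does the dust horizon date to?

Total annual layers = 691 + 254 + 752 = 1697.
Between annual layer 793 and the ice surface there are 1697 − 793 = 904 annual layers.
Excluding 5 false annual layers: 904 − 5 = 899.
Counting back 899 years from 1922 CE places the dust horizon in 1922 − 899 = 1023 CE.

1023 CE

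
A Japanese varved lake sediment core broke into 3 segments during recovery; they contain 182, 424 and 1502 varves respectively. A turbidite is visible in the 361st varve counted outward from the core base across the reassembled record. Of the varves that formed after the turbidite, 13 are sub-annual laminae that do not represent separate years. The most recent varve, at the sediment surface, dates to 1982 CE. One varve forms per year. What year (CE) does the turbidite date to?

248 CE

Total varves = 182 + 424 + 1502 = 2108.
The turbidite sits at varve 361 from the core base, so 2108 − 361 = 1747 varves formed after it.
Excluding 13 false varves: 1747 − 13 = 1734.
The varve at the sediment surface is 1982 CE, so the turbidite dates to 1982 − 1734 = 248 CE.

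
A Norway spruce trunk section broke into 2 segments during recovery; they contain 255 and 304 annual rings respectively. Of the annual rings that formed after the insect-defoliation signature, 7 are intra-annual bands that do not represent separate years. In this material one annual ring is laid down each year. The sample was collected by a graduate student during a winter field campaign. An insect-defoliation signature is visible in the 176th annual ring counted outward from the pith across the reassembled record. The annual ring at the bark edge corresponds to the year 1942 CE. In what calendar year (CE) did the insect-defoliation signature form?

Total annual rings = 255 + 304 = 559.
The insect-defoliation signature sits at annual ring 176 from the pith, so 559 − 176 = 383 annual rings formed after it.
Excluding 7 false annual rings: 383 − 7 = 376.
The annual ring at the bark edge is 1942 CE, so the insect-defoliation signature dates to 1942 − 376 = 1566 CE.

1566 CE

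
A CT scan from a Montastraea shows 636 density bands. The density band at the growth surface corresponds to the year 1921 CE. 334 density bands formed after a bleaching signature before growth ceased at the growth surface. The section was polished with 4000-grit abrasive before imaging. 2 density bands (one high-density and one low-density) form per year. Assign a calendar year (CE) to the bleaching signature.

There are 334 density bands younger than the bleaching signature.
Dividing by 2 density bands per year: 334 / 2 = 167 years.
The density band at the growth surface is 1921 CE, so the bleaching signature dates to 1921 − 167 = 1754 CE.

1754 CE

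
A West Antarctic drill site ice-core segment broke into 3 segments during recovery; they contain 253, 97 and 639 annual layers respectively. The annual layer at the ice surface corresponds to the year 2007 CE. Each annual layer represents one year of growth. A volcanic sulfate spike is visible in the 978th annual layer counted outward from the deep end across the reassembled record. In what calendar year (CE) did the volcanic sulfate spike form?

Total annual layers = 253 + 97 + 639 = 989.
The volcanic sulfate spike sits at annual layer 978 from the deep end, so 989 − 978 = 11 annual layers formed after it.
Counting back 11 years from 2007 CE places the volcanic sulfate spike in 2007 − 11 = 1996 CE.

1996 CE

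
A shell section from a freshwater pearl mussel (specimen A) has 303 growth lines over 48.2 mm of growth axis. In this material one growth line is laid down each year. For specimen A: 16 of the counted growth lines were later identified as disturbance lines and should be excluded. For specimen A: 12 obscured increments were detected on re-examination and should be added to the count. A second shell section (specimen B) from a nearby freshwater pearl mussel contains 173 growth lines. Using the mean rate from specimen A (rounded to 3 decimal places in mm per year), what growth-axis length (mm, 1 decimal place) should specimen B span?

Specimen A: true growth line count = 303 − 16 + 12 = 299.
A: 48.2 mm over 299 years gives 48.2 / 299 ≈ 0.161 mm/year.
For B, 0.161 mm/year × 173 years = 27.9 mm.

27.9 mm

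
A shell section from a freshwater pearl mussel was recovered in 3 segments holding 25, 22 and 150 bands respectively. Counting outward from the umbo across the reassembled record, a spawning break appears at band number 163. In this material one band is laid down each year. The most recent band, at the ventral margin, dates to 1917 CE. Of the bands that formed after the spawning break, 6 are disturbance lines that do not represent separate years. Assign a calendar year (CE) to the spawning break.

1889 CE

Total bands = 25 + 22 + 150 = 197.
The spawning break sits at band 163 from the umbo, so 197 − 163 = 34 bands formed after it.
Removing the 6 false bands leaves 34 − 6 = 28 true bands beyond the spawning break.
The band at the ventral margin is 1917 CE, so the spawning break dates to 1917 − 28 = 1889 CE.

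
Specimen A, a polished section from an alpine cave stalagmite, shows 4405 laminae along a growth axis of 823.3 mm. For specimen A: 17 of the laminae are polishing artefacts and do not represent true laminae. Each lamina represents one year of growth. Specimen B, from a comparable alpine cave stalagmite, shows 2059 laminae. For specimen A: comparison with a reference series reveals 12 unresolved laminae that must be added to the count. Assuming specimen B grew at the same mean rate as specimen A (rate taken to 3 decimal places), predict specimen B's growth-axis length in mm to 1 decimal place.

Specimen A: adjusted count: 4405 − 17 + 12 = 4400 laminae.
A: Extension rate ≈ 823.3 / 4400 = 0.187 mm/yr.
Length of B = 0.187 × 2059 = 385.0 mm.

385.0 mm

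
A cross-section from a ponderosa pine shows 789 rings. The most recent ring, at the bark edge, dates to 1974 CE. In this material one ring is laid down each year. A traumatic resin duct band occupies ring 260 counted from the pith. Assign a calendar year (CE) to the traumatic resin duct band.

789 − 260 = 529 rings lie beyond the traumatic resin duct band toward the bark edge.
1974 − 529 = 1445 CE.

1445 CE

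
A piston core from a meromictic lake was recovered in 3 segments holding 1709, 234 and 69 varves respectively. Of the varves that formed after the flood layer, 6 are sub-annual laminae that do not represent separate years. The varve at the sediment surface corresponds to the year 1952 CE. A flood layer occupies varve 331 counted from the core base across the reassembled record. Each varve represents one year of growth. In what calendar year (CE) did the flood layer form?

Total varves = 1709 + 234 + 69 = 2012.
2012 − 331 = 1681 varves lie beyond the flood layer toward the sediment surface.
Removing the 6 false varves leaves 1681 − 6 = 1675 true varves beyond the flood layer.
Counting back 1675 years from 1952 CE places the flood layer in 1952 − 1675 = 277 CE.

277 CE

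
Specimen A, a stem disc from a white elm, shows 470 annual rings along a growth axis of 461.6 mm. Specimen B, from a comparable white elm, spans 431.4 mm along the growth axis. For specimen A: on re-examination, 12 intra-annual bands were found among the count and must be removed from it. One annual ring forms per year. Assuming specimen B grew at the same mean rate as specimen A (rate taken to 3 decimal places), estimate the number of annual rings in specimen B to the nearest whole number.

Specimen A: after corrections the count is 470 − 12 = 458 annual rings.
A: 461.6 mm over 458 years gives 461.6 / 458 ≈ 1.008 mm/year.
Specimen B: 431.4 mm / 1.008 mm per year = 427.98 years ≈ 428 annual rings.

428 annual rings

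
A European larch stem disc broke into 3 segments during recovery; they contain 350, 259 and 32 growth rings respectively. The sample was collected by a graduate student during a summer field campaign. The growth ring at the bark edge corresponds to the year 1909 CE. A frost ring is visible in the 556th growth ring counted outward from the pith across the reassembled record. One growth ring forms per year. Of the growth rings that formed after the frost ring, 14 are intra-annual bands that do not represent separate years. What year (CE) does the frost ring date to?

1838 CE

Total growth rings = 350 + 259 + 32 = 641.
641 − 556 = 85 growth rings lie beyond the frost ring toward the bark edge.
Removing the 14 false growth rings leaves 85 − 14 = 71 true growth rings beyond the frost ring.
1909 − 71 = 1838 CE.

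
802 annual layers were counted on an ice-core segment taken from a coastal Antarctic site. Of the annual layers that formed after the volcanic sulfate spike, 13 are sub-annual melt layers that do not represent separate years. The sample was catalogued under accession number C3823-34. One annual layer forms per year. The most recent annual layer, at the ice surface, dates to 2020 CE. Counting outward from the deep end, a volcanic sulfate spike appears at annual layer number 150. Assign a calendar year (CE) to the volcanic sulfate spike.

Between annual layer 150 and the ice surface there are 802 − 150 = 652 annual layers.
Excluding 13 false annual layers: 652 − 13 = 639.
2020 − 639 = 1381 CE.

1381 CE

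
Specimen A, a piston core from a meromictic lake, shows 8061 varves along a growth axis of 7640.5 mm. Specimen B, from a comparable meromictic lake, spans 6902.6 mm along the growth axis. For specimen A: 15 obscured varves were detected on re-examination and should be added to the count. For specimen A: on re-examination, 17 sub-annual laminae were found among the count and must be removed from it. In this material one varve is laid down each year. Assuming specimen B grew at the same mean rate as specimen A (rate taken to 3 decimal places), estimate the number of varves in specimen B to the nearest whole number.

7281 varves

Specimen A: after corrections the count is 8061 − 17 + 15 = 8059 varves.
A: 7640.5 mm over 8059 years gives 7640.5 / 8059 ≈ 0.948 mm/yr.
For B, 6902.6 / 0.948 = 7281.22 years ≈ 7281 varves.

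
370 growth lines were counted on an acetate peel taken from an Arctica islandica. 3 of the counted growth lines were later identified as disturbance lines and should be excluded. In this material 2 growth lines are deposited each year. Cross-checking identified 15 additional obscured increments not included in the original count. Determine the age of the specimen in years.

191 yr

Adjusted count: 370 − 3 + 15 = 382 growth lines.
382 growth lines at 2 per year is 382 / 2 = 191 years.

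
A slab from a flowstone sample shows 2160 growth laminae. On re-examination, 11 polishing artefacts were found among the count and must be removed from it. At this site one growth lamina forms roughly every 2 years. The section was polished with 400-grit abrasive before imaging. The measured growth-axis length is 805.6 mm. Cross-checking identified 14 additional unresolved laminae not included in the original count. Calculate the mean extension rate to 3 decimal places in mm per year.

0.186 mm per year

Adjusted count: 2160 − 11 + 14 = 2163 growth laminae.
Multiplying by 2 years per growth lamina: 2163 × 2 = 4326 years.
Mean rate = 805.6 mm / 4326 years ≈ 0.186 mm per year.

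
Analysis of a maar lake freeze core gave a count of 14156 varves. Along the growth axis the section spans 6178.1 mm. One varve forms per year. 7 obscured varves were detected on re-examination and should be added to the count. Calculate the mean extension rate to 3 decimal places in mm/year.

0.436 mm/year

Correcting the raw count gives 14156 + 7 = 14163 true varves.
6178.1 mm over 14163 years gives 6178.1 / 14163 ≈ 0.436 mm/year.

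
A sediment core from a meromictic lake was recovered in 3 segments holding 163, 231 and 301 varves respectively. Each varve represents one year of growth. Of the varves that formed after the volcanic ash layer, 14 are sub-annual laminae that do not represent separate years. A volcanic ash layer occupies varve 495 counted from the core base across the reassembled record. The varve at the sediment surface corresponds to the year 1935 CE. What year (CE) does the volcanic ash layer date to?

1749 CE

Total varves = 163 + 231 + 301 = 695.
The volcanic ash layer sits at varve 495 from the core base, so 695 − 495 = 200 varves formed after it.
Excluding 14 false varves: 200 − 14 = 186.
1935 − 186 = 1749 CE.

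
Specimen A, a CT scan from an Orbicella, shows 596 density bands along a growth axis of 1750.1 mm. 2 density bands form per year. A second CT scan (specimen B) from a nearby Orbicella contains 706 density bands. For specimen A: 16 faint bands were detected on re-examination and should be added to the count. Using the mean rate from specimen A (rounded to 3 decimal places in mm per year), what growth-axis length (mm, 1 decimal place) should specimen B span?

2018.8 mm

Specimen A: true density band count = 596 + 16 = 612.
Specimen A: 612 density bands at 2 per year is 612 / 2 = 306 years.
A: Extension rate ≈ 1750.1 / 306 = 5.719 mm/yr.
Specimen B: 706 density bands at 2 per year is 706 / 2 = 353 years. Length of B = 5.719 × 353 = 2018.8 mm.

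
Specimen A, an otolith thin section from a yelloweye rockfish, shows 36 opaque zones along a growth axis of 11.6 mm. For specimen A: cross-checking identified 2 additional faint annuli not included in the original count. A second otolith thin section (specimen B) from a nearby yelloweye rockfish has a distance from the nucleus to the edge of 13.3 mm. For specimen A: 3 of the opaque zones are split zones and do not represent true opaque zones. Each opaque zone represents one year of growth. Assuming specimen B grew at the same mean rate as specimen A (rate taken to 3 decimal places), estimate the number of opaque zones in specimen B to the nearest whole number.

Specimen A: adjusted count: 36 − 3 + 2 = 35 opaque zones.
A: 11.6 mm over 35 years gives 11.6 / 35 ≈ 0.331 mm/yr.
Specimen B: 13.3 mm / 0.331 mm per year = 40.18 years ≈ 40 opaque zones.

40 opaque zones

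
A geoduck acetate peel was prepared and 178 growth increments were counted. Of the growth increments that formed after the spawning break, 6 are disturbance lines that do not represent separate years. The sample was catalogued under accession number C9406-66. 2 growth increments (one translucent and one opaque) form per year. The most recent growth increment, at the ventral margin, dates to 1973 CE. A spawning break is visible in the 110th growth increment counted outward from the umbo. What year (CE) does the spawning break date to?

1942 CE

Between growth increment 110 and the ventral margin there are 178 − 110 = 68 growth increments.
Excluding 6 false growth increments: 68 − 6 = 62.
Dividing by 2 growth increments per year: 62 / 2 = 31 years.
1973 − 31 = 1942 CE.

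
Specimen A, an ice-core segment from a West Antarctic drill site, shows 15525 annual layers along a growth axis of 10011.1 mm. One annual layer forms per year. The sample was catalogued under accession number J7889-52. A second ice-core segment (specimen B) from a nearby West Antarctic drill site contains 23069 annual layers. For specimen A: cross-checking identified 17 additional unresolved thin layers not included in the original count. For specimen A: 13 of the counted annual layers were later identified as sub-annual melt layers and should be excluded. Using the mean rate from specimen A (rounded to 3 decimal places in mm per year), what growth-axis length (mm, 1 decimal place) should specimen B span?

Specimen A: true annual layer count = 15525 − 13 + 17 = 15529.
A: Mean rate = 10011.1 mm / 15529 years ≈ 0.645 mm/year.
For B, 0.645 mm/year × 23069 years = 14879.5 mm.

14879.5 mm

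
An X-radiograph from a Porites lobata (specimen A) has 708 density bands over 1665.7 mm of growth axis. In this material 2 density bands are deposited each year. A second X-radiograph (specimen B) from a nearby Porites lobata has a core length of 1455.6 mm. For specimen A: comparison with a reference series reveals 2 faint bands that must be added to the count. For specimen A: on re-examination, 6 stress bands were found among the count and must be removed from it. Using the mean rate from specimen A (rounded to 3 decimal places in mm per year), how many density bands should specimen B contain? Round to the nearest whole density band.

615 density bands

Specimen A: correcting the raw count gives 708 − 6 + 2 = 704 true density bands.
Specimen A: 704 density bands at 2 per year is 704 / 2 = 352 years.
A: Mean rate = 1665.7 mm / 352 years ≈ 4.732 mm/year.
For B, 1455.6 / 4.732 = 307.61 years; at 2 density bands per year that is 307.61 × 2 ≈ 615 density bands.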